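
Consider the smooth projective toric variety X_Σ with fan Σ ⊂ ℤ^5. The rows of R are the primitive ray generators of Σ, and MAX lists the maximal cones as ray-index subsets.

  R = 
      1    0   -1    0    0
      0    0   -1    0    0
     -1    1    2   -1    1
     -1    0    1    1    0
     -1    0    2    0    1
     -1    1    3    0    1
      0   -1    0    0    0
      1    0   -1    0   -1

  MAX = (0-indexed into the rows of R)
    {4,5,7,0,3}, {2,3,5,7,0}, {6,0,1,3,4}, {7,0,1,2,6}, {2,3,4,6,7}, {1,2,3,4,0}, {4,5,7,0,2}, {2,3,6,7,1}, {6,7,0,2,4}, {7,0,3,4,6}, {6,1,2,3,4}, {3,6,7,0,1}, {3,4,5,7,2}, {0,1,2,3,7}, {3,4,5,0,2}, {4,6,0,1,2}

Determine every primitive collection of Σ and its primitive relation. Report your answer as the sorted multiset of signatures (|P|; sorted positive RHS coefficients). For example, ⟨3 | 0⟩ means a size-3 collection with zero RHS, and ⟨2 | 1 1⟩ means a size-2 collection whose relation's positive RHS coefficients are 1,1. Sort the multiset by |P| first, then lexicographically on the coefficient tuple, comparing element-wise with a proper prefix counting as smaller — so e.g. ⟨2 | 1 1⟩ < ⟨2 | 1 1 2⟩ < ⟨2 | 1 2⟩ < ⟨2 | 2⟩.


Minimal non-faces — 5 found among 8 rays, 16 max cones:

  {1,5}:  v_{1} + v_{5} = v_{0} + v_{2} + v_{3}  so sig = ⟨2 | 1 1 1⟩
  {5,6}:  v_{5} + v_{6} = 2·v_{4} + v_{7}  so sig = ⟨2 | 1 2⟩
  {1,4,7}:  v_{1} + v_{4} + v_{7} = 0  so sig = ⟨3 | 0⟩
  {0,2,3,6}:  v_{0} + v_{2} + v_{3} + v_{6} = v_{4}  so sig = ⟨4 | 1⟩
  {0,2,3,4,7}:  v_{0} + v_{2} + v_{3} + v_{4} + v_{7} = v_{5}  so sig = ⟨5 | 1⟩

Signatures (|P|; sorted positive RHS coefficients), sorted:
    |P|=2: 2 collections, coeffs (1,1,1), (1,2)
    |P|=3: 1 collection, coeffs ()
    |P|=4: 1 collection, coeffs (1)
    |P|=5: 1 collection, coeffs (1)


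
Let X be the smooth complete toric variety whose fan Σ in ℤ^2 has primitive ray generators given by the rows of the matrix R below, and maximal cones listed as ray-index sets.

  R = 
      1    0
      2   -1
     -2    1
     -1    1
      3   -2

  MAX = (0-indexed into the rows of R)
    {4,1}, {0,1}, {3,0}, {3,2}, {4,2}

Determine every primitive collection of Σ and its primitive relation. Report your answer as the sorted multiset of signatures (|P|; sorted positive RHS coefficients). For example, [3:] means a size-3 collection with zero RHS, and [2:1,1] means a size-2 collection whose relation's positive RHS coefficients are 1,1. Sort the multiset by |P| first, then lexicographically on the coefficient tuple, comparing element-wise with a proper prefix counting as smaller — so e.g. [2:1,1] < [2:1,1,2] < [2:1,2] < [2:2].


The 5 primitive collections of Σ (r=5, n=2):

  {1,2}:  v_{1} + v_{2} = 0 — sig = [2:]
  {0,2}:  v_{0} + v_{2} = v_{3} — sig = [2:1]
  {1,3}:  v_{1} + v_{3} = v_{0} — sig = [2:1]
  {3,4}:  v_{3} + v_{4} = v_{1} — sig = [2:1]
  {0,4}:  v_{0} + v_{4} = 2·v_{1} — sig = [2:2]

Sorted signature multiset PRS(X):
[[2:], [2:1], [2:1], [2:1], [2:2]]


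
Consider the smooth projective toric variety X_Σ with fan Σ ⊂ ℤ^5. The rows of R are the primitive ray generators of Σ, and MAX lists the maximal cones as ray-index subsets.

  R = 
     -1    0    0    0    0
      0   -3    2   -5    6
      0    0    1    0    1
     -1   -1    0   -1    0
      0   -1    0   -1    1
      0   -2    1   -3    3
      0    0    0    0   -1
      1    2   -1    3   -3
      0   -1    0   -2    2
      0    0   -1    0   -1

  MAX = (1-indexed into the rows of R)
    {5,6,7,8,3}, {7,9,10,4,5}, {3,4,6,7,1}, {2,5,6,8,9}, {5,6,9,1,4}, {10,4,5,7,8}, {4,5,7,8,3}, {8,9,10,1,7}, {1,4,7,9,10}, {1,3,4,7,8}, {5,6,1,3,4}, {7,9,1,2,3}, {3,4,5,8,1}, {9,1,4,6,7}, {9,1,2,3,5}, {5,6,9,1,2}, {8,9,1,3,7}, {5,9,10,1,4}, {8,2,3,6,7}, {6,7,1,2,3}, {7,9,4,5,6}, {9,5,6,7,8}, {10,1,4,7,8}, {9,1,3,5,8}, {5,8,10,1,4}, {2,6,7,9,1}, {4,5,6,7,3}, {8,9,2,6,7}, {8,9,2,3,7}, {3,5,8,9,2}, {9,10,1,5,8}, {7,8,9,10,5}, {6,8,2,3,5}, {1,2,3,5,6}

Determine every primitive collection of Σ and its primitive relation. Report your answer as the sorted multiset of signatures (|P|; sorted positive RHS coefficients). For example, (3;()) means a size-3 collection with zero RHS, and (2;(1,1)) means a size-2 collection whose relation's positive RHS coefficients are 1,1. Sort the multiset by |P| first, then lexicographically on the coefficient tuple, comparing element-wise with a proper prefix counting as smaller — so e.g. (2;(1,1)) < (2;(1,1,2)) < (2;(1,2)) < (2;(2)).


13 collections generate NE(X_Σ); each relation:

  P = {3,10}:  v_{3} + v_{10} = 0 — sig = (2;())
  P = {2,10}:  v_{2} + v_{10} = v_{6} + v_{9} — sig = (2;(1,1))
  P = {6,10}:  v_{6} + v_{10} = v_{5} + v_{7} + v_{9} — sig = (2;(1,1,1))
  P = {2,4}:  v_{2} + v_{4} = v_{1} + 2·v_{6} — sig = (2;(1,2))
  P = {1,6,8}:  v_{1} + v_{6} + v_{8} = 0 — sig = (3;())
  P = {1,5,7}:  v_{1} + v_{5} + v_{7} = v_{4} — sig = (3;(1))
  P = {3,6,9}:  v_{3} + v_{6} + v_{9} = v_{2} — sig = (3;(1))
  P = {4,8,9}:  v_{4} + v_{8} + v_{9} = v_{10} — sig = (3;(1))
  P = {1,2,8}:  v_{1} + v_{2} + v_{8} = v_{3} + v_{9} — sig = (3;(1,1))
  P = {3,4,9}:  v_{3} + v_{4} + v_{9} = v_{1} + v_{6} — sig = (3;(1,1))
  P = {4,6,8}:  v_{4} + v_{6} + v_{8} = v_{5} + v_{7} — sig = (3;(1,1))
  P = {2,5,7}:  v_{2} + v_{5} + v_{7} = 2·v_{6} — sig = (3;(2))
  P = {3,5,7,9}:  v_{3} + v_{5} + v_{7} + v_{9} = v_{6} — sig = (4;(1))

Sorted signature multiset PRS(X):
    (2;())
    (2;(1,1))
    (2;(1,1,1))
    (2;(1,2))
    (3;())
    (3;(1))
    (3;(1))
    (3;(1))
    (3;(1,1))
    (3;(1,1))
    (3;(1,1))
    (3;(2))
    (4;(1))


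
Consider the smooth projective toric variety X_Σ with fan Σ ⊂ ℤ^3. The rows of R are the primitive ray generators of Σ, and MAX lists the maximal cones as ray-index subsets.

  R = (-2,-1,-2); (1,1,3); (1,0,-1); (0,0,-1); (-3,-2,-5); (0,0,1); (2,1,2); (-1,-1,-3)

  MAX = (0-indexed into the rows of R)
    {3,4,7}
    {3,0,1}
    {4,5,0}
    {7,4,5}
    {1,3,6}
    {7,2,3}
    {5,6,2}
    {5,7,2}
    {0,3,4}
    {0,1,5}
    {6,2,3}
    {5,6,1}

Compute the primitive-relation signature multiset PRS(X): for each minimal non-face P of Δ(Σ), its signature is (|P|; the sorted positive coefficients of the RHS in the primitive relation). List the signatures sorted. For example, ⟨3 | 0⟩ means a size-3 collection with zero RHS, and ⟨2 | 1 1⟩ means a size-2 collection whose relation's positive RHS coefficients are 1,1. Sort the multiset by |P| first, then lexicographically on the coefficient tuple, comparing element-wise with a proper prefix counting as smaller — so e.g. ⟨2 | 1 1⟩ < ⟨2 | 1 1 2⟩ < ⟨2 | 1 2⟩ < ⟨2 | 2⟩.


10 minimal non-faces of Δ(Σ) (on 8 rays):

  P={0,6}:  v_{0} + v_{6} = 0  so sig = ⟨2 | 0⟩
  P={1,7}:  v_{1} + v_{7} = 0  so sig = ⟨2 | 0⟩
  P={3,5}:  v_{3} + v_{5} = 0  so sig = ⟨2 | 0⟩
  P={0,2}:  v_{0} + v_{2} = v_{7}  so sig = ⟨2 | 1⟩
  P={0,7}:  v_{0} + v_{7} = v_{4}  so sig = ⟨2 | 1⟩
  P={1,2}:  v_{1} + v_{2} = v_{6}  so sig = ⟨2 | 1⟩
  P={1,4}:  v_{1} + v_{4} = v_{0}  so sig = ⟨2 | 1⟩
  P={4,6}:  v_{4} + v_{6} = v_{7}  so sig = ⟨2 | 1⟩
  P={6,7}:  v_{6} + v_{7} = v_{2}  so sig = ⟨2 | 1⟩
  P={2,4}:  v_{2} + v_{4} = 2·v_{7}  so sig = ⟨2 | 2⟩

Sorted signature multiset PRS(X):
    ⟨2 | 0⟩
    ⟨2 | 0⟩
    ⟨2 | 0⟩
    ⟨2 | 1⟩
    ⟨2 | 1⟩
    ⟨2 | 1⟩
    ⟨2 | 1⟩
    ⟨2 | 1⟩
    ⟨2 | 1⟩
    ⟨2 | 2⟩


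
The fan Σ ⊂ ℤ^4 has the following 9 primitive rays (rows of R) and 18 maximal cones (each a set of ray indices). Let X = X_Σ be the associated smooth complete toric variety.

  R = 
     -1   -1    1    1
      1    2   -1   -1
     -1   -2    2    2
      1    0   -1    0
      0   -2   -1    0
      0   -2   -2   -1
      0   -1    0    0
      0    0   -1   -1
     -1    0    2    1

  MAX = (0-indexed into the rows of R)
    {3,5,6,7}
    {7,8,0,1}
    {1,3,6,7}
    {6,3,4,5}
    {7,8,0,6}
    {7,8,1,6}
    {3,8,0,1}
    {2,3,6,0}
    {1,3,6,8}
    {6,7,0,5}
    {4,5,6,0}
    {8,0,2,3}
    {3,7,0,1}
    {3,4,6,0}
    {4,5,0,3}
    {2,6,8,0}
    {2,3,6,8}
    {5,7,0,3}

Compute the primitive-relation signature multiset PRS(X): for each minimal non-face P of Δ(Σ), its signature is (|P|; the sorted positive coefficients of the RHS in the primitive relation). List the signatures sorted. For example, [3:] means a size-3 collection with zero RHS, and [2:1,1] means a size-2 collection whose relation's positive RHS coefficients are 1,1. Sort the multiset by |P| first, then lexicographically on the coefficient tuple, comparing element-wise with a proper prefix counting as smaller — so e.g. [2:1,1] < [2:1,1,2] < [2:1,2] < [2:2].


14 minimal non-faces of Δ(Σ) (on 9 rays):

  P = {4,7}:  v_{4} + v_{7} = v_{5}  →  sig = [2:1]
  P = {1,2}:  v_{1} + v_{2} = v_{3} + v_{8}  →  sig = [2:1,1]
  P = {1,4}:  v_{1} + v_{4} = v_{3} + v_{7}  →  sig = [2:1,1]
  P = {2,7}:  v_{2} + v_{7} = v_{0} + v_{6}  →  sig = [2:1,1]
  P = {4,8}:  v_{4} + v_{8} = v_{0} + v_{6}  →  sig = [2:1,1]
  P = {2,5}:  v_{2} + v_{5} = v_{0} + v_{4} + v_{6}  →  sig = [2:1,1,1]
  P = {5,8}:  v_{5} + v_{8} = v_{0} + v_{6} + v_{7}  →  sig = [2:1,1,1]
  P = {1,5}:  v_{1} + v_{5} = v_{3} + 2·v_{7}  →  sig = [2:1,2]
  P = {2,4}:  v_{2} + v_{4} = 2·v_{0} + v_{3} + 2·v_{6}  →  sig = [2:1,2,2]
  P = {0,1,6}:  v_{0} + v_{1} + v_{6} = 0  →  sig = [3:]
  P = {3,7,8}:  v_{3} + v_{7} + v_{8} = 0  →  sig = [3:]
  P = {0,3,6,7}:  v_{0} + v_{3} + v_{6} + v_{7} = v_{4}  →  sig = [4:1]
  P = {0,3,6,8}:  v_{0} + v_{3} + v_{6} + v_{8} = v_{2}  →  sig = [4:1]
  P = {0,3,5,6}:  v_{0} + v_{3} + v_{5} + v_{6} = 2·v_{4}  →  sig = [4:2]

Sorted signature multiset PRS(X):
    [2:1]
    [2:1,1]
    [2:1,1]
    [2:1,1]
    [2:1,1]
    [2:1,1,1]
    [2:1,1,1]
    [2:1,2]
    [2:1,2,2]
    [3:]
    [3:]
    [4:1]
    [4:1]
    [4:2]


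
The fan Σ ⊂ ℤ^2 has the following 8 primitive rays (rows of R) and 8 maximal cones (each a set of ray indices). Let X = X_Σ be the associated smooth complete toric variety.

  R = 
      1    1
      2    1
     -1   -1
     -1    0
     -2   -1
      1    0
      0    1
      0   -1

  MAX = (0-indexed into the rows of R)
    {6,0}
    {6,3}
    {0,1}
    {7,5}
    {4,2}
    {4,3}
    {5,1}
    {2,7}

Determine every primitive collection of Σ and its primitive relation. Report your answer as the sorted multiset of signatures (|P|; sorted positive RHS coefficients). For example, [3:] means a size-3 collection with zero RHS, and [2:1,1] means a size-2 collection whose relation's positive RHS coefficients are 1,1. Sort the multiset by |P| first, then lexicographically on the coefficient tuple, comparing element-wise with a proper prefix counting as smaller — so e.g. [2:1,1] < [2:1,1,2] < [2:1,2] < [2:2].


20 minimal non-faces of Δ(Σ) (on 8 rays):

  P = {0,2}:  v_{0} + v_{2} = 0 — sig = [2:]
  P = {1,4}:  v_{1} + v_{4} = 0 — sig = [2:]
  P = {3,5}:  v_{3} + v_{5} = 0 — sig = [2:]
  P = {6,7}:  v_{6} + v_{7} = 0 — sig = [2:]
  P = {0,3}:  v_{0} + v_{3} = v_{6} — sig = [2:1]
  P = {0,4}:  v_{0} + v_{4} = v_{3} — sig = [2:1]
  P = {0,5}:  v_{0} + v_{5} = v_{1} — sig = [2:1]
  P = {0,7}:  v_{0} + v_{7} = v_{5} — sig = [2:1]
  P = {1,2}:  v_{1} + v_{2} = v_{5} — sig = [2:1]
  P = {1,3}:  v_{1} + v_{3} = v_{0} — sig = [2:1]
  P = {2,3}:  v_{2} + v_{3} = v_{4} — sig = [2:1]
  P = {2,5}:  v_{2} + v_{5} = v_{7} — sig = [2:1]
  P = {2,6}:  v_{2} + v_{6} = v_{3} — sig = [2:1]
  P = {3,7}:  v_{3} + v_{7} = v_{2} — sig = [2:1]
  P = {4,5}:  v_{4} + v_{5} = v_{2} — sig = [2:1]
  P = {5,6}:  v_{5} + v_{6} = v_{0} — sig = [2:1]
  P = {1,6}:  v_{1} + v_{6} = 2·v_{0} — sig = [2:2]
  P = {1,7}:  v_{1} + v_{7} = 2·v_{5} — sig = [2:2]
  P = {4,6}:  v_{4} + v_{6} = 2·v_{3} — sig = [2:2]
  P = {4,7}:  v_{4} + v_{7} = 2·v_{2} — sig = [2:2]

so the primitive-relation signature multiset is
{ [2:] ×4,  [2:1] ×12,  [2:2] ×4 }


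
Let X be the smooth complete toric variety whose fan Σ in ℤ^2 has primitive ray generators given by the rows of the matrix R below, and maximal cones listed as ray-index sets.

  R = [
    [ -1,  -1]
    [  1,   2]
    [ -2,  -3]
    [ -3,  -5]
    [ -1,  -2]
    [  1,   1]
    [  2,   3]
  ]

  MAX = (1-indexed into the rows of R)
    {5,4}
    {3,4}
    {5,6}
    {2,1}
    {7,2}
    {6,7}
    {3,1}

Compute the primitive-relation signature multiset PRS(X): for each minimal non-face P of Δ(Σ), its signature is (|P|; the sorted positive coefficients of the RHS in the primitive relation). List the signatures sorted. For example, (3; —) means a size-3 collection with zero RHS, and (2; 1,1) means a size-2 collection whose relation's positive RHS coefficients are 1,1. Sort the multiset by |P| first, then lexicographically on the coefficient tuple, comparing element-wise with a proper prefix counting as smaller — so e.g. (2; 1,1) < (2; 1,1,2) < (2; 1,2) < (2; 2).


The 14 primitive collections of Σ (r=7, n=2):

  P={1,6}:  v_{1} + v_{6} = 0  ⟹  sig = (2; —)
  P={2,5}:  v_{2} + v_{5} = 0  ⟹  sig = (2; —)
  P={3,7}:  v_{3} + v_{7} = 0  ⟹  sig = (2; —)
  P={1,5}:  v_{1} + v_{5} = v_{3}  ⟹  sig = (2; 1)
  P={1,7}:  v_{1} + v_{7} = v_{2}  ⟹  sig = (2; 1)
  P={2,3}:  v_{2} + v_{3} = v_{1}  ⟹  sig = (2; 1)
  P={2,4}:  v_{2} + v_{4} = v_{3}  ⟹  sig = (2; 1)
  P={2,6}:  v_{2} + v_{6} = v_{7}  ⟹  sig = (2; 1)
  P={3,5}:  v_{3} + v_{5} = v_{4}  ⟹  sig = (2; 1)
  P={3,6}:  v_{3} + v_{6} = v_{5}  ⟹  sig = (2; 1)
  P={4,7}:  v_{4} + v_{7} = v_{5}  ⟹  sig = (2; 1)
  P={5,7}:  v_{5} + v_{7} = v_{6}  ⟹  sig = (2; 1)
  P={1,4}:  v_{1} + v_{4} = 2·v_{3}  ⟹  sig = (2; 2)
  P={4,6}:  v_{4} + v_{6} = 2·v_{5}  ⟹  sig = (2; 2)

so the primitive-relation signature multiset is
{ (2; —) ×3,  (2; 1) ×9,  (2; 2) ×2 }


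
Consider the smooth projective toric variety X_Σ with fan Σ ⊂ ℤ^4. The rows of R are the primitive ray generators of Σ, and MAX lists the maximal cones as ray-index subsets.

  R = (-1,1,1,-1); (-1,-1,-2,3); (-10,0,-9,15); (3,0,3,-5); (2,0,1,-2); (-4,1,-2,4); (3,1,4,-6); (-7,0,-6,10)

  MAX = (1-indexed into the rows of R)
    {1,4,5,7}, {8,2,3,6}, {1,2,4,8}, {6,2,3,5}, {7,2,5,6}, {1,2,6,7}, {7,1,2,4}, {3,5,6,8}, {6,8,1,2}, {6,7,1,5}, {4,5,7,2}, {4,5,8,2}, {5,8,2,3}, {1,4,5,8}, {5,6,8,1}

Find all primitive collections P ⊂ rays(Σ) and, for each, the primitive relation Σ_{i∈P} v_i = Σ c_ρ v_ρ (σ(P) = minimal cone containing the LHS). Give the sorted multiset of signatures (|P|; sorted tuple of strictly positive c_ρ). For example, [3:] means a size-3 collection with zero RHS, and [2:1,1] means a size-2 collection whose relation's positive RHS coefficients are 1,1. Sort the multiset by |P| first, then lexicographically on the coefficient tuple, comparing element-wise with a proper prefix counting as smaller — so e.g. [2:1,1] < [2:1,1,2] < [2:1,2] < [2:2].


7 minimal non-faces of Δ(Σ) (on 8 rays):

  P={3,4}:  v_{3} + v_{4} = v_{8} ; sig = [2:1]
  P={4,6}:  v_{4} + v_{6} = v_{1} ; sig = [2:1]
  P={7,8}:  v_{7} + v_{8} = v_{6} ; sig = [2:1]
  P={1,3}:  v_{1} + v_{3} = v_{6} + v_{8} ; sig = [2:1,1]
  P={3,7}:  v_{3} + v_{7} = v_{2} + v_{5} + 2·v_{6} ; sig = [2:1,1,2]
  P={1,2,5}:  v_{1} + v_{2} + v_{5} = 0 ; sig = [3:]
  P={2,5,6,8}:  v_{2} + v_{5} + v_{6} + v_{8} = v_{3} ; sig = [4:1]

so the primitive-relation signature multiset is
    |P|=2: 5 collections, coeffs (1), (1), (1), (1,1), (1,1,2)
    |P|=3: 1 collection, coeffs ()
    |P|=4: 1 collection, coeffs (1)


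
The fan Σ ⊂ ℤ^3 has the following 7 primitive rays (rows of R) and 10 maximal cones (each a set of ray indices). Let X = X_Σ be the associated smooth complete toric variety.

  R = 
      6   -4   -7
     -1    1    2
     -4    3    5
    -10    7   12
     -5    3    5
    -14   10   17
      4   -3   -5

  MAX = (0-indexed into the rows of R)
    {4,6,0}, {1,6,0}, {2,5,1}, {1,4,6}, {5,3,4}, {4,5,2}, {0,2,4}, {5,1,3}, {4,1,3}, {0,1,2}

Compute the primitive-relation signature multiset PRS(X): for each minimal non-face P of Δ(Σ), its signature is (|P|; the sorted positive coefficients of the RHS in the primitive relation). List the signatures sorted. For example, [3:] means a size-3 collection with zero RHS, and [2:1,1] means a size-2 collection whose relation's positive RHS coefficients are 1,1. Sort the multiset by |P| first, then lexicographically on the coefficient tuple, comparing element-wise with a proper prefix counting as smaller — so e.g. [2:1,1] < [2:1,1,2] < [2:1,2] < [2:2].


Δ(Σ) — 7 vertices, 9 min non-faces:

  P={2,6}:  v_{2} + v_{6} = 0 — sig = [2:]
  P={0,3}:  v_{0} + v_{3} = v_{2} — sig = [2:1]
  P={2,3}:  v_{2} + v_{3} = v_{5} — sig = [2:1]
  P={5,6}:  v_{5} + v_{6} = v_{3} — sig = [2:1]
  P={3,6}:  v_{3} + v_{6} = v_{1} + v_{4} — sig = [2:1,1]
  P={0,5}:  v_{0} + v_{5} = 2·v_{2} — sig = [2:2]
  P={0,1,4}:  v_{0} + v_{1} + v_{4} = 0 — sig = [3:]
  P={1,2,4}:  v_{1} + v_{2} + v_{4} = v_{3} — sig = [3:1]
  P={1,4,5}:  v_{1} + v_{4} + v_{5} = 2·v_{3} — sig = [3:2]

Sorted signature multiset PRS(X):
    [2:]
    [2:1]
    [2:1]
    [2:1]
    [2:1,1]
    [2:2]
    [3:]
    [3:1]
    [3:2]


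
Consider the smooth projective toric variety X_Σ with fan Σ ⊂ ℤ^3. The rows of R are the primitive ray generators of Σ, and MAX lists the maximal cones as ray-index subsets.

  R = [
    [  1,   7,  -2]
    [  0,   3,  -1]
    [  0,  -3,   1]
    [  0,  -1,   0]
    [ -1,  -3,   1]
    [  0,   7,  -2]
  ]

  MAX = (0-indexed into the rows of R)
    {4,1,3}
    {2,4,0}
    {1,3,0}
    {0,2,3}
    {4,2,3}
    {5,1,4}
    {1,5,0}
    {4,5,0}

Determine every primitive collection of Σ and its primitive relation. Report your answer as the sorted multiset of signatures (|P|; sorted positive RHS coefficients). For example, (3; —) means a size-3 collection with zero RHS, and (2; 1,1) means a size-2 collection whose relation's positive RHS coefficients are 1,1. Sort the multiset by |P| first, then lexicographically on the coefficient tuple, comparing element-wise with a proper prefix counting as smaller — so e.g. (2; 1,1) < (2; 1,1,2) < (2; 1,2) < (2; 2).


5 minimal non-faces of Δ(Σ) (on 6 rays):

  • {1,2}:  v_{1} + v_{2} = 0 ; sig = (2; —)
  • {2,5}:  v_{2} + v_{5} = v_{0} + v_{4} ; sig = (2; 1,1)
  • {3,5}:  v_{3} + v_{5} = 2·v_{1} ; sig = (2; 2)
  • {0,1,4}:  v_{0} + v_{1} + v_{4} = v_{5} ; sig = (3; 1)
  • {0,3,4}:  v_{0} + v_{3} + v_{4} = v_{1} ; sig = (3; 1)

Signatures (|P|; sorted positive RHS coefficients), sorted:
    (2; —)
    (2; 1,1)
    (2; 2)
    (3; 1)
    (3; 1)


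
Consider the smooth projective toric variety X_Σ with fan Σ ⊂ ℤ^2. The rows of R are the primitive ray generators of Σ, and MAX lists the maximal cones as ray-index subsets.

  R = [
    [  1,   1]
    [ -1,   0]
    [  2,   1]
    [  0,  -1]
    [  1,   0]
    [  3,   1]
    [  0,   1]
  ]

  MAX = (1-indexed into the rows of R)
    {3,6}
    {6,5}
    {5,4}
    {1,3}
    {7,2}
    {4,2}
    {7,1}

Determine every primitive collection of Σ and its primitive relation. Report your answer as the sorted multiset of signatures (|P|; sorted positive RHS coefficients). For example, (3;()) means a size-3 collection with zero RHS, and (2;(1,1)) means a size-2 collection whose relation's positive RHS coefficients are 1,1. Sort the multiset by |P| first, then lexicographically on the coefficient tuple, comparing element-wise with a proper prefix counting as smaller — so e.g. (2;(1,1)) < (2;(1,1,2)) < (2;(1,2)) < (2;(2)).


Σ has 14 primitive collections:

  P={2,5}:  v_{2} + v_{5} = 0  ⟹  sig = (2;())
  P={4,7}:  v_{4} + v_{7} = 0  ⟹  sig = (2;())
  P={1,2}:  v_{1} + v_{2} = v_{7}  ⟹  sig = (2;(1))
  P={1,4}:  v_{1} + v_{4} = v_{5}  ⟹  sig = (2;(1))
  P={1,5}:  v_{1} + v_{5} = v_{3}  ⟹  sig = (2;(1))
  P={2,3}:  v_{2} + v_{3} = v_{1}  ⟹  sig = (2;(1))
  P={2,6}:  v_{2} + v_{6} = v_{3}  ⟹  sig = (2;(1))
  P={3,5}:  v_{3} + v_{5} = v_{6}  ⟹  sig = (2;(1))
  P={5,7}:  v_{5} + v_{7} = v_{1}  ⟹  sig = (2;(1))
  P={6,7}:  v_{6} + v_{7} = v_{1} + v_{3}  ⟹  sig = (2;(1,1))
  P={1,6}:  v_{1} + v_{6} = 2·v_{3}  ⟹  sig = (2;(2))
  P={3,4}:  v_{3} + v_{4} = 2·v_{5}  ⟹  sig = (2;(2))
  P={3,7}:  v_{3} + v_{7} = 2·v_{1}  ⟹  sig = (2;(2))
  P={4,6}:  v_{4} + v_{6} = 3·v_{5}  ⟹  sig = (2;(3))

Hence PRS(X_Σ) =
[(2;()), (2;()), (2;(1)), (2;(1)), (2;(1)), (2;(1)), (2;(1)), (2;(1)), (2;(1)), (2;(1,1)), (2;(2)), (2;(2)), (2;(2)), (2;(3))]


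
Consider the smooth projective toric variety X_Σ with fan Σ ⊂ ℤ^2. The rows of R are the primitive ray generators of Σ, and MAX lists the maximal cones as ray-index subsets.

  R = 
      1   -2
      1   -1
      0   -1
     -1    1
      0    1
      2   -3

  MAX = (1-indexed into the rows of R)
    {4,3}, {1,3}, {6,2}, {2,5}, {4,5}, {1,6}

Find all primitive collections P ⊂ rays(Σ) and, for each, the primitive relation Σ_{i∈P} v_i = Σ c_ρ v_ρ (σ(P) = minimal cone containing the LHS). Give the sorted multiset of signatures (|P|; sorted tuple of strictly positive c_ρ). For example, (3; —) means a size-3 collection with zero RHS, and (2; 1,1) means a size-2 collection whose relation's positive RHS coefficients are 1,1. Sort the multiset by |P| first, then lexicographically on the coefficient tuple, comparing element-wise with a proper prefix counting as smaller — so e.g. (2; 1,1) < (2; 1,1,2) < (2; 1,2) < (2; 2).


9 collections generate NE(X_Σ); each relation:

  P = {2,4}:  v_{2} + v_{4} = 0  ⟹  sig = (2; —)
  P = {3,5}:  v_{3} + v_{5} = 0  ⟹  sig = (2; —)
  P = {1,2}:  v_{1} + v_{2} = v_{6}  ⟹  sig = (2; 1)
  P = {1,4}:  v_{1} + v_{4} = v_{3}  ⟹  sig = (2; 1)
  P = {1,5}:  v_{1} + v_{5} = v_{2}  ⟹  sig = (2; 1)
  P = {2,3}:  v_{2} + v_{3} = v_{1}  ⟹  sig = (2; 1)
  P = {4,6}:  v_{4} + v_{6} = v_{1}  ⟹  sig = (2; 1)
  P = {3,6}:  v_{3} + v_{6} = 2·v_{1}  ⟹  sig = (2; 2)
  P = {5,6}:  v_{5} + v_{6} = 2·v_{2}  ⟹  sig = (2; 2)

Sorted signature multiset PRS(X):
    |P|=2: 9 collections, coeffs (), (), (1), (1), (1), (1), (1), (2), (2)


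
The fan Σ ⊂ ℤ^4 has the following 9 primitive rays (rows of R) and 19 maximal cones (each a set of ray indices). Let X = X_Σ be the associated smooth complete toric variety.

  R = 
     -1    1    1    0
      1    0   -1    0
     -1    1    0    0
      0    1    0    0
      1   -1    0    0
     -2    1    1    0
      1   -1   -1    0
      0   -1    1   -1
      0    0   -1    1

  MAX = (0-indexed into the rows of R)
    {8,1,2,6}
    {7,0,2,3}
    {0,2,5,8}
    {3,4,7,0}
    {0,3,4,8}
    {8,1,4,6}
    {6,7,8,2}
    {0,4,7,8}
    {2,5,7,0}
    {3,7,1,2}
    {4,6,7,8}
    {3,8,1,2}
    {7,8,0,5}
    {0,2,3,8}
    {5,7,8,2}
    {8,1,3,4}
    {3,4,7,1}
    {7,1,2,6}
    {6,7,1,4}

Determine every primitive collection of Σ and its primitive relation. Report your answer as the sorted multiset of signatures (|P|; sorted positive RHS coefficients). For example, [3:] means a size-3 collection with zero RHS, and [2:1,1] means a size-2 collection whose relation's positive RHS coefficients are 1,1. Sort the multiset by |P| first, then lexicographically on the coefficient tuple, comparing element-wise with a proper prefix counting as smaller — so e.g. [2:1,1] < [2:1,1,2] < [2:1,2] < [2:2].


11 minimal non-faces of Δ(Σ) (on 9 rays):

  {0,6}:  v_{0} + v_{6} = 0  so sig = [2:]
  {2,4}:  v_{2} + v_{4} = 0  so sig = [2:]
  {0,1}:  v_{0} + v_{1} = v_{3}  so sig = [2:1]
  {1,5}:  v_{1} + v_{5} = v_{2}  so sig = [2:1]
  {3,6}:  v_{3} + v_{6} = v_{1}  so sig = [2:1]
  {3,5}:  v_{3} + v_{5} = v_{0} + v_{2}  so sig = [2:1,1]
  {4,5}:  v_{4} + v_{5} = v_{0} + v_{7} + v_{8}  so sig = [2:1,1,1]
  {5,6}:  v_{5} + v_{6} = v_{2} + v_{7} + v_{8}  so sig = [2:1,1,1]
  {3,7,8}:  v_{3} + v_{7} + v_{8} = 0  so sig = [3:]
  {1,7,8}:  v_{1} + v_{7} + v_{8} = v_{6}  so sig = [3:1]
  {0,2,7,8}:  v_{0} + v_{2} + v_{7} + v_{8} = v_{5}  so sig = [4:1]

Hence PRS(X_Σ) =
[[2:], [2:], [2:1], [2:1], [2:1], [2:1,1], [2:1,1,1], [2:1,1,1], [3:], [3:1], [4:1]]


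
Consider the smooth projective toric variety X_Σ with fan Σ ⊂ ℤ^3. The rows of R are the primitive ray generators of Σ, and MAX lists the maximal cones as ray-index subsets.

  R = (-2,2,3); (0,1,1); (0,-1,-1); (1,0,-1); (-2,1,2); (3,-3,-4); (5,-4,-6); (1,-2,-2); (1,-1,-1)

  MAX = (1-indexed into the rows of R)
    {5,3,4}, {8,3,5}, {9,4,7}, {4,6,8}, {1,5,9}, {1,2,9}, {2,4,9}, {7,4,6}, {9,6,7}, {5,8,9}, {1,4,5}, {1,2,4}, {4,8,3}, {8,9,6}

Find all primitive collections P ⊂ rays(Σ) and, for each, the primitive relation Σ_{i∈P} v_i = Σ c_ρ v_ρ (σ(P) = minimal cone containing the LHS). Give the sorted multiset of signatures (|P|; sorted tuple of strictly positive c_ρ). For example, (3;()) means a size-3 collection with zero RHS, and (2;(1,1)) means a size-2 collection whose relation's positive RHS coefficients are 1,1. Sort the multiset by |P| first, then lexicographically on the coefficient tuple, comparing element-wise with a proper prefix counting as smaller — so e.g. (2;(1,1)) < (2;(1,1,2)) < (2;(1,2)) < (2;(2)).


The 20 primitive collections of Σ (r=9, n=3):

  • {2,3}:  v_{2} + v_{3} = 0 ; sig = (2;())
  • {1,3}:  v_{1} + v_{3} = v_{5} ; sig = (2;(1))
  • {1,6}:  v_{1} + v_{6} = v_{9} ; sig = (2;(1))
  • {2,5}:  v_{2} + v_{5} = v_{1} ; sig = (2;(1))
  • {2,8}:  v_{2} + v_{8} = v_{9} ; sig = (2;(1))
  • {3,9}:  v_{3} + v_{9} = v_{8} ; sig = (2;(1))
  • {5,6}:  v_{5} + v_{6} = v_{8} ; sig = (2;(1))
  • {5,7}:  v_{5} + v_{7} = v_{6} ; sig = (2;(1))
  • {1,8}:  v_{1} + v_{8} = v_{5} + v_{9} ; sig = (2;(1,1))
  • {3,7}:  v_{3} + v_{7} = v_{4} + v_{6} + v_{8} ; sig = (2;(1,1,1))
  • {1,7}:  v_{1} + v_{7} = v_{4} + 2·v_{9} ; sig = (2;(1,2))
  • {2,6}:  v_{2} + v_{6} = v_{4} + 2·v_{9} ; sig = (2;(1,2))
  • {3,6}:  v_{3} + v_{6} = v_{4} + 2·v_{8} ; sig = (2;(1,2))
  • {7,8}:  v_{7} + v_{8} = 2·v_{6} ; sig = (2;(2))
  • {2,7}:  v_{2} + v_{7} = 2·v_{4} + 3·v_{9} ; sig = (2;(2,3))
  • {4,5,9}:  v_{4} + v_{5} + v_{9} = 0 ; sig = (3;())
  • {1,4,9}:  v_{1} + v_{4} + v_{9} = v_{2} ; sig = (3;(1))
  • {4,5,8}:  v_{4} + v_{5} + v_{8} = v_{3} ; sig = (3;(1))
  • {4,6,9}:  v_{4} + v_{6} + v_{9} = v_{7} ; sig = (3;(1))
  • {4,8,9}:  v_{4} + v_{8} + v_{9} = v_{6} ; sig = (3;(1))

so the primitive-relation signature multiset is
[(2;()), (2;(1)), (2;(1)), (2;(1)), (2;(1)), (2;(1)), (2;(1)), (2;(1)), (2;(1,1)), (2;(1,1,1)), (2;(1,2)), (2;(1,2)), (2;(1,2)), (2;(2)), (2;(2,3)), (3;()), (3;(1)), (3;(1)), (3;(1)), (3;(1))]


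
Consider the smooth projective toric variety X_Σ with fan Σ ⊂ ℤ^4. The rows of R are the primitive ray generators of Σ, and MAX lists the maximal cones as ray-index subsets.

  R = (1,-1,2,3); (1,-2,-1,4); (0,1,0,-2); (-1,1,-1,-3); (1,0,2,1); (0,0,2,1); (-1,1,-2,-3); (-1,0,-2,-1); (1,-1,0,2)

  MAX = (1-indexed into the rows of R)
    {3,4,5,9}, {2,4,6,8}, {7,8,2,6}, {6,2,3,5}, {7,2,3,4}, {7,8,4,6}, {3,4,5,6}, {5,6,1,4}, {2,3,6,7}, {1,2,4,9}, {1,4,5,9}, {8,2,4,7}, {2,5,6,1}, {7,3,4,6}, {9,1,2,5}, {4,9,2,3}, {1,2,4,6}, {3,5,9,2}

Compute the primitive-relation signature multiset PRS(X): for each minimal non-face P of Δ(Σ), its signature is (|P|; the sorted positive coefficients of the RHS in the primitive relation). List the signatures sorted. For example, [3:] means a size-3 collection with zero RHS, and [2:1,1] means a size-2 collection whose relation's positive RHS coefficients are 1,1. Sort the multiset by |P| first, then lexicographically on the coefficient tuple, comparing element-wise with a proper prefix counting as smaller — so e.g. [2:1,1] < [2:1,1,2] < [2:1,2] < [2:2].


12 minimal non-faces of Δ(Σ) (on 9 rays):

  {1,7}:  v_{1} + v_{7} = 0 ; sig = [2:]
  {5,8}:  v_{5} + v_{8} = 0 ; sig = [2:]
  {1,3}:  v_{1} + v_{3} = v_{5} ; sig = [2:1]
  {3,8}:  v_{3} + v_{8} = v_{7} ; sig = [2:1]
  {5,7}:  v_{5} + v_{7} = v_{3} ; sig = [2:1]
  {6,9}:  v_{6} + v_{9} = v_{1} ; sig = [2:1]
  {8,9}:  v_{8} + v_{9} = v_{2} + v_{4} ; sig = [2:1,1]
  {1,8}:  v_{1} + v_{8} = v_{2} + v_{4} + v_{6} ; sig = [2:1,1,1]
  {7,9}:  v_{7} + v_{9} = v_{2} + v_{3} + v_{4} ; sig = [2:1,1,1]
  {2,4,5}:  v_{2} + v_{4} + v_{5} = v_{9} ; sig = [3:1]
  {2,3,4,6}:  v_{2} + v_{3} + v_{4} + v_{6} = 0 ; sig = [4:]
  {2,4,6,7}:  v_{2} + v_{4} + v_{6} + v_{7} = v_{8} ; sig = [4:1]

Signatures (|P|; sorted positive RHS coefficients), sorted:
{ [2:] ×2,  [2:1] ×4,  [2:1,1],  [2:1,1,1] ×2,  [3:1],  [4:],  [4:1] }


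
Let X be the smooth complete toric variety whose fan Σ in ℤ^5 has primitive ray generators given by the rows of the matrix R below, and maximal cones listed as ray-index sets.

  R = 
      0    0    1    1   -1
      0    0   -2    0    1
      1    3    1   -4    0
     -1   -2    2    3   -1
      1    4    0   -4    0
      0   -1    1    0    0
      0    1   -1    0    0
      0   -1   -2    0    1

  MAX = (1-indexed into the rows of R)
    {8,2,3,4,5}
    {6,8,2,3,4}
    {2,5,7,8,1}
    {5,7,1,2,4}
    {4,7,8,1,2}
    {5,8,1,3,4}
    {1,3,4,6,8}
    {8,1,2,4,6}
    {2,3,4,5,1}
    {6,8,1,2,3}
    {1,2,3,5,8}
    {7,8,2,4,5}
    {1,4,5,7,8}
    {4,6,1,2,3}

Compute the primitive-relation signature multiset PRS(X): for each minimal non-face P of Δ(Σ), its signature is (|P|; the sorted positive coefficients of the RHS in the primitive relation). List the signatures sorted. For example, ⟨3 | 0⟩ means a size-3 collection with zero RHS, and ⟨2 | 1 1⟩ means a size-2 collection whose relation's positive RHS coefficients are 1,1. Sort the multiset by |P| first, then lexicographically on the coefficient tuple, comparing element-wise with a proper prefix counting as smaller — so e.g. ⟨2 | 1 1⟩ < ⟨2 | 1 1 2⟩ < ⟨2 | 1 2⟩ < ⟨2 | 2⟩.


The 5 primitive collections of Σ (r=8, n=5):

  • {6,7}:  v_{6} + v_{7} = 0 ; sig = ⟨2 | 0⟩
  • {3,7}:  v_{3} + v_{7} = v_{5} ; sig = ⟨2 | 1⟩
  • {5,6}:  v_{5} + v_{6} = v_{3} ; sig = ⟨2 | 1⟩
  • {1,2,3,4,8}:  v_{1} + v_{2} + v_{3} + v_{4} + v_{8} = 0 ; sig = ⟨5 | 0⟩
  • {1,2,4,5,8}:  v_{1} + v_{2} + v_{4} + v_{5} + v_{8} = v_{7} ; sig = ⟨5 | 1⟩

Hence PRS(X_Σ) =
    ⟨2 | 0⟩
    ⟨2 | 1⟩
    ⟨2 | 1⟩
    ⟨5 | 0⟩
    ⟨5 | 1⟩


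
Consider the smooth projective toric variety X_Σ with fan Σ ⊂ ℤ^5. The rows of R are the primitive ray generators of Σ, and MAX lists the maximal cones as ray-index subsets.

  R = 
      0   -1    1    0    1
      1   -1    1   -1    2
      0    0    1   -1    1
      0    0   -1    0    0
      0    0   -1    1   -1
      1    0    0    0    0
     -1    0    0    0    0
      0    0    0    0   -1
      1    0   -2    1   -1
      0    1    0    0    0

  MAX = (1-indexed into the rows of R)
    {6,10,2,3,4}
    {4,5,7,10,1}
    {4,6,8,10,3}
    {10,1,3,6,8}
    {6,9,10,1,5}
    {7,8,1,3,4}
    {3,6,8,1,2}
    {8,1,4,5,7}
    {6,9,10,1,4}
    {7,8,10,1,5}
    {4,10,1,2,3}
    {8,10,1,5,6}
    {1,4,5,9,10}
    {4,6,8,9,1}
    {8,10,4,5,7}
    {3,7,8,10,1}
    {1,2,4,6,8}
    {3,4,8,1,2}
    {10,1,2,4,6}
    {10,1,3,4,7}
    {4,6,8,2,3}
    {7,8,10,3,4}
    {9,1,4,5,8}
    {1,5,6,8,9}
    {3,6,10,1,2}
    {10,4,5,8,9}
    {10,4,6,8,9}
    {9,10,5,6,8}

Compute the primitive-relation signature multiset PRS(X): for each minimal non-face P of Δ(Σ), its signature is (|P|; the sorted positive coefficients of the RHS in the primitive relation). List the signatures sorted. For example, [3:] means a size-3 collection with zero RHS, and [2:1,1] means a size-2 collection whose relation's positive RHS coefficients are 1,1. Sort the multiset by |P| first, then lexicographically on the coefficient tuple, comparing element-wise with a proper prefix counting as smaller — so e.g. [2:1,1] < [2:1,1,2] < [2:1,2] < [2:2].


Primitive collections (12):

  {3,5}:  v_{3} + v_{5} = 0  ⟹  sig = [2:]
  {6,7}:  v_{6} + v_{7} = 0  ⟹  sig = [2:]
  {3,9}:  v_{3} + v_{9} = v_{4} + v_{6}  ⟹  sig = [2:1,1]
  {7,9}:  v_{7} + v_{9} = v_{4} + v_{5}  ⟹  sig = [2:1,1]
  {2,5}:  v_{2} + v_{5} = v_{1} + v_{4} + v_{6}  ⟹  sig = [2:1,1,1]
  {2,7}:  v_{2} + v_{7} = v_{1} + v_{3} + v_{4}  ⟹  sig = [2:1,1,1]
  {2,9}:  v_{2} + v_{9} = v_{1} + 2·v_{4} + 2·v_{6}  ⟹  sig = [2:1,2,2]
  {4,5,6}:  v_{4} + v_{5} + v_{6} = v_{9}  ⟹  sig = [3:1]
  {2,8,10}:  v_{2} + v_{8} + v_{10} = v_{3} + v_{6}  ⟹  sig = [3:1,1]
  {1,4,8,10}:  v_{1} + v_{4} + v_{8} + v_{10} = 0  ⟹  sig = [4:]
  {1,3,4,6}:  v_{1} + v_{3} + v_{4} + v_{6} = v_{2}  ⟹  sig = [4:1]
  {1,8,9,10}:  v_{1} + v_{8} + v_{9} + v_{10} = v_{5} + v_{6}  ⟹  sig = [4:1,1]

Sorted signature multiset PRS(X):
    |P|=2: 7 collections, coeffs (), (), (1,1), (1,1), (1,1,1), (1,1,1), (1,2,2)
    |P|=3: 2 collections, coeffs (1), (1,1)
    |P|=4: 3 collections, coeffs (), (1), (1,1)


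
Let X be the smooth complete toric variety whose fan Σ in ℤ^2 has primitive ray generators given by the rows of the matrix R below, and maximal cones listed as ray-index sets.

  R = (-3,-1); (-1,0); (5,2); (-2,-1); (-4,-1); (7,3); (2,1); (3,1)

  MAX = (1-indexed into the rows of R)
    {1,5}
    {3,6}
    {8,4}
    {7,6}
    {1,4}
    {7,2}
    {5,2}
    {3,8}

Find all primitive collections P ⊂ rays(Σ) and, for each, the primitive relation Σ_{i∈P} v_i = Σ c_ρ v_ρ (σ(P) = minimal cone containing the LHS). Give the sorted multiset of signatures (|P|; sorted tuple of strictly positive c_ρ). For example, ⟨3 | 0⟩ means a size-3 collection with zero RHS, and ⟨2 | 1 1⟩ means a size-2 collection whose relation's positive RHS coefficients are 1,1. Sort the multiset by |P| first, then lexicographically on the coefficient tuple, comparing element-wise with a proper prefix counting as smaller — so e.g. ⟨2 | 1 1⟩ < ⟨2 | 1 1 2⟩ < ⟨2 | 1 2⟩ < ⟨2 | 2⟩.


Minimal non-faces — 20 found among 8 rays, 8 max cones:

  P = {1,8}:  v_{1} + v_{8} = 0 — sig = ⟨2 | 0⟩
  P = {4,7}:  v_{4} + v_{7} = 0 — sig = ⟨2 | 0⟩
  P = {1,2}:  v_{1} + v_{2} = v_{5} — sig = ⟨2 | 1⟩
  P = {1,3}:  v_{1} + v_{3} = v_{7} — sig = ⟨2 | 1⟩
  P = {1,7}:  v_{1} + v_{7} = v_{2} — sig = ⟨2 | 1⟩
  P = {2,4}:  v_{2} + v_{4} = v_{1} — sig = ⟨2 | 1⟩
  P = {2,8}:  v_{2} + v_{8} = v_{7} — sig = ⟨2 | 1⟩
  P = {3,4}:  v_{3} + v_{4} = v_{8} — sig = ⟨2 | 1⟩
  P = {3,7}:  v_{3} + v_{7} = v_{6} — sig = ⟨2 | 1⟩
  P = {4,6}:  v_{4} + v_{6} = v_{3} — sig = ⟨2 | 1⟩
  P = {5,8}:  v_{5} + v_{8} = v_{2} — sig = ⟨2 | 1⟩
  P = {7,8}:  v_{7} + v_{8} = v_{3} — sig = ⟨2 | 1⟩
  P = {3,5}:  v_{3} + v_{5} = v_{2} + v_{7} — sig = ⟨2 | 1 1⟩
  P = {5,6}:  v_{5} + v_{6} = v_{2} + 2·v_{7} — sig = ⟨2 | 1 2⟩
  P = {1,6}:  v_{1} + v_{6} = 2·v_{7} — sig = ⟨2 | 2⟩
  P = {2,3}:  v_{2} + v_{3} = 2·v_{7} — sig = ⟨2 | 2⟩
  P = {4,5}:  v_{4} + v_{5} = 2·v_{1} — sig = ⟨2 | 2⟩
  P = {5,7}:  v_{5} + v_{7} = 2·v_{2} — sig = ⟨2 | 2⟩
  P = {6,8}:  v_{6} + v_{8} = 2·v_{3} — sig = ⟨2 | 2⟩
  P = {2,6}:  v_{2} + v_{6} = 3·v_{7} — sig = ⟨2 | 3⟩

Hence PRS(X_Σ) =
[⟨2 | 0⟩, ⟨2 | 0⟩, ⟨2 | 1⟩, ⟨2 | 1⟩, ⟨2 | 1⟩, ⟨2 | 1⟩, ⟨2 | 1⟩, ⟨2 | 1⟩, ⟨2 | 1⟩, ⟨2 | 1⟩, ⟨2 | 1⟩, ⟨2 | 1⟩, ⟨2 | 1 1⟩, ⟨2 | 1 2⟩, ⟨2 | 2⟩, ⟨2 | 2⟩, ⟨2 | 2⟩, ⟨2 | 2⟩, ⟨2 | 2⟩, ⟨2 | 3⟩]


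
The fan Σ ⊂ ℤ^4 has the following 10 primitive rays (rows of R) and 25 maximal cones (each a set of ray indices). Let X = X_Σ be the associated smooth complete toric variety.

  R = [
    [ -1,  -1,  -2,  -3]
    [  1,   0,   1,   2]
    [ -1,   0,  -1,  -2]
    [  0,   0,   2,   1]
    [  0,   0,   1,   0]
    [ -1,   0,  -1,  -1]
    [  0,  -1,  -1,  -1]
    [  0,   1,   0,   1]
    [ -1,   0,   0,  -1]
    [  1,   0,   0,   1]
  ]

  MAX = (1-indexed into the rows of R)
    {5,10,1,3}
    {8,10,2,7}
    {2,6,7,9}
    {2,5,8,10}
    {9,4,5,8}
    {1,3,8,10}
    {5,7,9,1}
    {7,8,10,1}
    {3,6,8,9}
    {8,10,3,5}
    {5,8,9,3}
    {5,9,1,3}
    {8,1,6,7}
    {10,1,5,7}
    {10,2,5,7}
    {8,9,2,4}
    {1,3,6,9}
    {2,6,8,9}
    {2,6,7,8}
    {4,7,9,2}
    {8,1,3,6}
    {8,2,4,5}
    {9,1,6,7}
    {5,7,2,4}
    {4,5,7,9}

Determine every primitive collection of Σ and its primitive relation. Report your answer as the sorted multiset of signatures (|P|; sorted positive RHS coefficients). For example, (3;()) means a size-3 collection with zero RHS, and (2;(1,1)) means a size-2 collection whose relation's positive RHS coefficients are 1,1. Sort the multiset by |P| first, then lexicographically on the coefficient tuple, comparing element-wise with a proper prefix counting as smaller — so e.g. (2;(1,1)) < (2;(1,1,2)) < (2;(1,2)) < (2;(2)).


16 collections generate NE(X_Σ); each relation:

  • {2,3}:  v_{2} + v_{3} = 0  so sig = (2;())
  • {9,10}:  v_{9} + v_{10} = 0  so sig = (2;())
  • {1,2}:  v_{1} + v_{2} = v_{7}  so sig = (2;(1))
  • {3,7}:  v_{3} + v_{7} = v_{1}  so sig = (2;(1))
  • {5,6}:  v_{5} + v_{6} = v_{9}  so sig = (2;(1))
  • {3,4}:  v_{3} + v_{4} = v_{5} + v_{9}  so sig = (2;(1,1))
  • {4,10}:  v_{4} + v_{10} = v_{2} + v_{5}  so sig = (2;(1,1))
  • {6,10}:  v_{6} + v_{10} = v_{7} + v_{8}  so sig = (2;(1,1))
  • {1,4}:  v_{1} + v_{4} = v_{5} + v_{7} + v_{9}  so sig = (2;(1,1,1))
  • {4,6}:  v_{4} + v_{6} = v_{2} + 2·v_{9}  so sig = (2;(1,2))
  • {5,7,8}:  v_{5} + v_{7} + v_{8} = 0  so sig = (3;())
  • {1,5,8}:  v_{1} + v_{5} + v_{8} = v_{3}  so sig = (3;(1))
  • {2,5,9}:  v_{2} + v_{5} + v_{9} = v_{4}  so sig = (3;(1))
  • {7,8,9}:  v_{7} + v_{8} + v_{9} = v_{6}  so sig = (3;(1))
  • {1,8,9}:  v_{1} + v_{8} + v_{9} = v_{3} + v_{6}  so sig = (3;(1,1))
  • {4,7,8}:  v_{4} + v_{7} + v_{8} = v_{2} + v_{9}  so sig = (3;(1,1))

Sorted signature multiset PRS(X):
    |P|=2: 10 collections, coeffs (), (), (1), (1), (1), (1,1), (1,1), (1,1), (1,1,1), (1,2)
    |P|=3: 6 collections, coeffs (), (1), (1), (1), (1,1), (1,1)


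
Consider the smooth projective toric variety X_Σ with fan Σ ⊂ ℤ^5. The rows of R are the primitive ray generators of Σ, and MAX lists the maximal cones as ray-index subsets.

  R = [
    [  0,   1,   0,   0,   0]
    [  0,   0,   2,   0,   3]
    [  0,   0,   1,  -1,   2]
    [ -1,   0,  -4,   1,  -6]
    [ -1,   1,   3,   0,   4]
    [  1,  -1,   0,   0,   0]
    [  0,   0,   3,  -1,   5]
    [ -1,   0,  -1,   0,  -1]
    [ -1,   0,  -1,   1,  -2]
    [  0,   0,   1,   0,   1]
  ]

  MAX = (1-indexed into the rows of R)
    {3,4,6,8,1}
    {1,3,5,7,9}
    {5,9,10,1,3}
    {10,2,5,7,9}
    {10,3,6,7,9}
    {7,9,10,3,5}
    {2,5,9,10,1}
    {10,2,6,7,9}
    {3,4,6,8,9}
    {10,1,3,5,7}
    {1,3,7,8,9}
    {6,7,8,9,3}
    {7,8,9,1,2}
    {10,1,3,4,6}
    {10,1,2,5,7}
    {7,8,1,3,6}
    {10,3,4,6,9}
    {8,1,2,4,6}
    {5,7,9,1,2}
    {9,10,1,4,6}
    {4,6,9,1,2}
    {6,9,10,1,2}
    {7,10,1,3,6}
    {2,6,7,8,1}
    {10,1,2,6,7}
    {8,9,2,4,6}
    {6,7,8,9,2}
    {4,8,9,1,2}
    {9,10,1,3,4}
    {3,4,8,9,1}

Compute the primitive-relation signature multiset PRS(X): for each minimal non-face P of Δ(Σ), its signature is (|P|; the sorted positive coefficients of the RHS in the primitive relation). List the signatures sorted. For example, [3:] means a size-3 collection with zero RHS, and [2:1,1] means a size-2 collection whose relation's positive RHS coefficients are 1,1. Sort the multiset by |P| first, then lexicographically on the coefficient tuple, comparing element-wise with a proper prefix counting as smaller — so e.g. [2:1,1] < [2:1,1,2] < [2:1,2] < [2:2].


Primitive collections (11):

  P = {2,3}:  v_{2} + v_{3} = v_{7} — sig = [2:1]
  P = {4,7}:  v_{4} + v_{7} = v_{8} — sig = [2:1]
  P = {5,6}:  v_{5} + v_{6} = v_{2} + v_{10} — sig = [2:1,1]
  P = {8,10}:  v_{8} + v_{10} = v_{3} + v_{9} — sig = [2:1,1]
  P = {5,8}:  v_{5} + v_{8} = v_{1} + v_{3} + v_{7} + 2·v_{9} — sig = [2:1,1,1,2]
  P = {4,5}:  v_{4} + v_{5} = v_{1} + v_{3} + 2·v_{9} — sig = [2:1,1,2]
  P = {2,4,10}:  v_{2} + v_{4} + v_{10} = v_{9} — sig = [3:1]
  P = {1,3,6,9}:  v_{1} + v_{3} + v_{6} + v_{9} = 0 — sig = [4:]
  P = {1,6,7,9}:  v_{1} + v_{6} + v_{7} + v_{9} = v_{2} — sig = [4:1]
  P = {1,7,9,10}:  v_{1} + v_{7} + v_{9} + v_{10} = v_{5} — sig = [4:1]
  P = {1,6,8,9}:  v_{1} + v_{6} + v_{8} + v_{9} = v_{2} + v_{4} — sig = [4:1,1]

so the primitive-relation signature multiset is
    |P|=2: 6 collections, coeffs (1), (1), (1,1), (1,1), (1,1,1,2), (1,1,2)
    |P|=3: 1 collection, coeffs (1)
    |P|=4: 4 collections, coeffs (), (1), (1), (1,1)
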